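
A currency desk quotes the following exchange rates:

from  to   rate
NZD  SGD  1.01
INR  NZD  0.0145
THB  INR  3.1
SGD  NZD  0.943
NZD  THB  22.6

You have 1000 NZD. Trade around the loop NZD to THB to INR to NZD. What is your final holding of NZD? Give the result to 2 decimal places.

1015.87

1000 NZD × 22.6 = 22600 THB
22600 THB × 3.1 = 70060 INR
70060 INR × 0.0145 = 1015.87 NZD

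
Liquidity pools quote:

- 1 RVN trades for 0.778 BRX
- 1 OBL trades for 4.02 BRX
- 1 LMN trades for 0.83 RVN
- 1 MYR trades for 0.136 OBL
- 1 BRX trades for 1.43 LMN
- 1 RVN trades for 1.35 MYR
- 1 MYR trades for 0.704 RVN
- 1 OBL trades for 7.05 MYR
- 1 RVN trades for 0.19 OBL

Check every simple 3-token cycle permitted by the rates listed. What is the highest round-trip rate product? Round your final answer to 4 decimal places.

OBL→MYR→RVN→OBL: 7.05 × 0.704 × 0.19 = 0.94301
BRX→LMN→RVN→BRX: 1.43 × 0.83 × 0.778 = 0.92341
Maximum is OBL→MYR→RVN→OBL at 0.9430; no arbitrage — every cycle loses value.

0.9430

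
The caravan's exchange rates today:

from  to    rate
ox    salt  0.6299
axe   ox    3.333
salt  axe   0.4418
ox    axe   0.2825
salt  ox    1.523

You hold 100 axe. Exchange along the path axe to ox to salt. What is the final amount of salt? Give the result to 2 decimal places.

100 axe × 3.333 = 333.3 ox
333.3 ox × 0.6299 = 209.94567 salt

209.95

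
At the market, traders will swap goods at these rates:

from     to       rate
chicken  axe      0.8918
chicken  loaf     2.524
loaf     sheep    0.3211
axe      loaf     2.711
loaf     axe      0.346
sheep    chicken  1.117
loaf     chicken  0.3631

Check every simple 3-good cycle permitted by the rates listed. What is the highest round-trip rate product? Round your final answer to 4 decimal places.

0.9053

chicken→loaf→sheep→chicken: 2.524 × 0.3211 × 1.117 = 0.90528
chicken→axe→loaf→chicken: 0.8918 × 2.711 × 0.3631 = 0.87786
Maximum is chicken→loaf→sheep→chicken at 0.9053; no arbitrage — every cycle loses value.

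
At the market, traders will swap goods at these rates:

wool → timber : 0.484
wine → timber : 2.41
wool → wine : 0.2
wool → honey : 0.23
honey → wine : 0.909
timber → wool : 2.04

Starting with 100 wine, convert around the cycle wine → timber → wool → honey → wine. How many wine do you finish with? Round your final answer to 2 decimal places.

100 wine × 2.41 = 241 timber
241 timber × 2.04 = 491.64 wool
491.64 wool × 0.23 = 113.0772 honey
113.0772 honey × 0.909 = 102.7871748 wine

102.79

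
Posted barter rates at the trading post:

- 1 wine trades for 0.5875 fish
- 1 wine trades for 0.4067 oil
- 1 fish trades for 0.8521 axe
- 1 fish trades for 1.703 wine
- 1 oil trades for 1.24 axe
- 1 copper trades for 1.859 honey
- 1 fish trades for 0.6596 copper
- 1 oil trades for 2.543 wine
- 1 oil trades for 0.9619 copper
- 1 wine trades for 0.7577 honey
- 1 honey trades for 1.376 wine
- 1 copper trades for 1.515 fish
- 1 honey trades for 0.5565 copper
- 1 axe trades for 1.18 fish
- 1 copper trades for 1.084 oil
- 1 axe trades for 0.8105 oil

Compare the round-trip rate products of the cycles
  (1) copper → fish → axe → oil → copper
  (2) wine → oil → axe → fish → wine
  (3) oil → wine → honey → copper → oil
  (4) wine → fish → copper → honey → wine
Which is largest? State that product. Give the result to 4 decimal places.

(1) 1.515 × 0.8521 × 0.8105 × 0.9619 = 1.00644
(2) 0.4067 × 1.24 × 1.18 × 1.703 = 1.01343
(3) 2.543 × 0.7577 × 0.5565 × 1.084 = 1.16235
(4) 0.5875 × 0.6596 × 1.859 × 1.376 = 0.99126
Highest is cycle (3) at 1.1624 (>1, arbitrage).

1.1624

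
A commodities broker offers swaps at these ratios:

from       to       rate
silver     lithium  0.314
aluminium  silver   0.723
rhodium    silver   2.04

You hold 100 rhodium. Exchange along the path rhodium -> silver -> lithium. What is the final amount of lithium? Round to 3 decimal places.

100 rhodium × 2.04 = 204 silver
204 silver × 0.314 = 64.056 lithium

64.056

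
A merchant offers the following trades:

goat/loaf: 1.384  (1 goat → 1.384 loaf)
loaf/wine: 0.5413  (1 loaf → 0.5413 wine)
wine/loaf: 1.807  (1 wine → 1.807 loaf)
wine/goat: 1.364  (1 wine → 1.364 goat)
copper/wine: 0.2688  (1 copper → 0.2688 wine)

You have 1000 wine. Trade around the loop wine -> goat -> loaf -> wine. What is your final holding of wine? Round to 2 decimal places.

1021.85

1000 wine × 1.364 = 1364 goat
1364 goat × 1.384 = 1887.776 loaf
1887.776 loaf × 0.5413 = 1021.8531488 wine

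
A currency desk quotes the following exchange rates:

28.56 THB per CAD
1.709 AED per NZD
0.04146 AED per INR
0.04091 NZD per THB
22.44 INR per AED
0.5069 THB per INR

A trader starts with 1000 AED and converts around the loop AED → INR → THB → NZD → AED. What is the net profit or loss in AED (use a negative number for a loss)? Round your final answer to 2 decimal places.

1000 AED × 22.44 = 22440 INR
22440 INR × 0.5069 = 11374.836 THB
11374.836 THB × 0.04091 = 465.34454076 NZD
465.34454076 NZD × 1.709 = 795.27382015884 AED
Net change: 795.27382015884 − 1000 = -204.72617984116 AED

-204.73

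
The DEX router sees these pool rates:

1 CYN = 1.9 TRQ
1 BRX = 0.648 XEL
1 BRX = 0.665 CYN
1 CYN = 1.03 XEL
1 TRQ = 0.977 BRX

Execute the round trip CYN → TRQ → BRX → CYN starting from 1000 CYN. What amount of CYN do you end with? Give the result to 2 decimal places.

1234.44

1000 CYN × 1.9 = 1900 TRQ
1900 TRQ × 0.977 = 1856.3 BRX
1856.3 BRX × 0.665 = 1234.4395 CYN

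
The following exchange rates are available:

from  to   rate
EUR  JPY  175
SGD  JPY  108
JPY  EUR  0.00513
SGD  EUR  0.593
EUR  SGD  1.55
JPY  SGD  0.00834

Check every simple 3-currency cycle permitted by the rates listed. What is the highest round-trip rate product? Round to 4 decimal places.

0.8655

JPY→SGD→EUR→JPY: 0.00834 × 0.593 × 175 = 0.86548
JPY→EUR→SGD→JPY: 0.00513 × 1.55 × 108 = 0.85876
Maximum is JPY→SGD→EUR→JPY at 0.8655; no arbitrage — every cycle loses value.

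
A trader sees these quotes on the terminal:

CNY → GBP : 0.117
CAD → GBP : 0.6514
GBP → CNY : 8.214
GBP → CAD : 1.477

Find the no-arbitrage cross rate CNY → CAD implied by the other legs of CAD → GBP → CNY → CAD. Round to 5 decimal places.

0.18689

Known legs of the cycle: 0.6514 × 8.214 = 5.3505996
For no arbitrage the full-cycle product must be 1, so the missing rate is 1 / 5.3505996 ≈ 0.1868949.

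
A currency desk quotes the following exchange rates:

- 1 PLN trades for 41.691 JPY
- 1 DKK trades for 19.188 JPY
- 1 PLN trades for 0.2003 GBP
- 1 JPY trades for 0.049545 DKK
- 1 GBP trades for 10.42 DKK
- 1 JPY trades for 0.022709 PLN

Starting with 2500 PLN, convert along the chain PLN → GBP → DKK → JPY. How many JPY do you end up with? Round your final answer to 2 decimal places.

100119.43

2500 PLN × 0.2003 = 500.75 GBP
500.75 GBP × 10.42 = 5217.815 DKK
5217.815 DKK × 19.188 = 100119.43422 JPY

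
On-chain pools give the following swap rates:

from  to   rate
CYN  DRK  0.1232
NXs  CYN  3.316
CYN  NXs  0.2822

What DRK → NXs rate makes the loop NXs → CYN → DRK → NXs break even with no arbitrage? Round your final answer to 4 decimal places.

Known legs of the cycle: 3.316 × 0.1232 = 0.4085312
For no arbitrage the full-cycle product must be 1, so the missing rate is 1 / 0.4085312 ≈ 2.447793.

2.4478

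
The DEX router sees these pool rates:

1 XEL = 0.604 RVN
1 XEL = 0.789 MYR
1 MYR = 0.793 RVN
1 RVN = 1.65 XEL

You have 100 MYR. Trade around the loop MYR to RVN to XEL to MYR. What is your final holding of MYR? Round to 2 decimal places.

103.24

100 MYR × 0.793 = 79.3 RVN
79.3 RVN × 1.65 = 130.845 XEL
130.845 XEL × 0.789 = 103.236705 MYR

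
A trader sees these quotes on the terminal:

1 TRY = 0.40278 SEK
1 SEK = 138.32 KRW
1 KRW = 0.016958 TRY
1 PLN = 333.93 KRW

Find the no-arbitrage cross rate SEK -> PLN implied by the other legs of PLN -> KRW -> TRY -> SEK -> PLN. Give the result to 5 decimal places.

Known legs of the cycle: 333.93 × 0.016958 × 0.40278 = 2.2808565181332
For no arbitrage the full-cycle product must be 1, so the missing rate is 1 / 2.2808565181332 ≈ 0.4384318.

0.43843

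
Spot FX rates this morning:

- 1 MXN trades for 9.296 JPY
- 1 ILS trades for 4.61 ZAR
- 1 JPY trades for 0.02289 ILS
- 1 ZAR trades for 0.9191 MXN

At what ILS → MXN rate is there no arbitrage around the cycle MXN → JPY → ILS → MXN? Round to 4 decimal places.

Known legs of the cycle: 9.296 × 0.02289 = 0.21278544
For no arbitrage the full-cycle product must be 1, so the missing rate is 1 / 0.21278544 ≈ 4.699570.

4.6996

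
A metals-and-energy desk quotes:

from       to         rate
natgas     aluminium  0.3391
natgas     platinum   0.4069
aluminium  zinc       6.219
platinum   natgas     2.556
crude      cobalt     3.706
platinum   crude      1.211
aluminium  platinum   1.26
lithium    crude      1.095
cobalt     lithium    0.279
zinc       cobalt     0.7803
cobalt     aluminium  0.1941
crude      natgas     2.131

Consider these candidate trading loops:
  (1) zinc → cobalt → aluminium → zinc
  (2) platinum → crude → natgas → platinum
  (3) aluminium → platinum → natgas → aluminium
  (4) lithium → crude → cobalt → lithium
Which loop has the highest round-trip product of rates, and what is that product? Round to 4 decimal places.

(1) 0.7803 × 0.1941 × 6.219 = 0.94191
(2) 1.211 × 2.131 × 0.4069 = 1.05006
(3) 1.26 × 2.556 × 0.3391 = 1.09209
(4) 1.095 × 3.706 × 0.279 = 1.13220
Highest is cycle (4) at 1.1322 (>1, arbitrage).

1.1322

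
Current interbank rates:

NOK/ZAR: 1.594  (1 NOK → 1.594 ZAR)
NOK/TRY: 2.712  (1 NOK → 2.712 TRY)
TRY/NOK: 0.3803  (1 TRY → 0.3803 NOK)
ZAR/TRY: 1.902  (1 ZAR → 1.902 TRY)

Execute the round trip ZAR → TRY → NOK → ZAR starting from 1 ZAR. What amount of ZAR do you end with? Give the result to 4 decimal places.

1.1530

1 ZAR × 1.902 = 1.902 TRY
1.902 TRY × 0.3803 = 0.7233306 NOK
0.7233306 NOK × 1.594 = 1.1529889764 ZAR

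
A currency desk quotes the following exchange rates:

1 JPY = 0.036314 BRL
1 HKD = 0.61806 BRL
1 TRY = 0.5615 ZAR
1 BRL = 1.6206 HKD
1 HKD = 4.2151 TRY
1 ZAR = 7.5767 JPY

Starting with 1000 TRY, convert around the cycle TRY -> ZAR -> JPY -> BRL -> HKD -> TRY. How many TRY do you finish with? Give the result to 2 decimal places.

1000 TRY × 0.5615 = 561.5 ZAR
561.5 ZAR × 7.5767 = 4254.31705 JPY
4254.31705 JPY × 0.036314 = 154.4912693537 BRL
154.4912693537 BRL × 1.6206 = 250.36855111460622 HKD
250.36855111460622 HKD × 4.2151 = 1055.328479803176677922 TRY

1055.33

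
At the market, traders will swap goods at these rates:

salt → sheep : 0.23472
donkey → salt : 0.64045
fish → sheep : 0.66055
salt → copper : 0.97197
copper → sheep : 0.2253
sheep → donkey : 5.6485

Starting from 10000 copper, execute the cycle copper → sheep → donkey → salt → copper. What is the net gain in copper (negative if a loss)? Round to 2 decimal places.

-2078.04

10000 copper × 0.2253 = 2253 sheep
2253 sheep × 5.6485 = 12726.0705 donkey
12726.0705 donkey × 0.64045 = 8150.411851725 salt
8150.411851725 salt × 0.97197 = 7921.95580752114825 copper
Net change: 7921.95580752114825 − 10000 = -2078.04419247885175 copper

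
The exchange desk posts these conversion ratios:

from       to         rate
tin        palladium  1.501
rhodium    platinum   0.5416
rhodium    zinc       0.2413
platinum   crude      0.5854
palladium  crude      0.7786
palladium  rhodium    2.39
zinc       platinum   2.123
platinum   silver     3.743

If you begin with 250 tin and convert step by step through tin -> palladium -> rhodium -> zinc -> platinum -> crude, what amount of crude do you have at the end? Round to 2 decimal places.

268.95

250 tin × 1.501 = 375.25 palladium
375.25 palladium × 2.39 = 896.8475 rhodium
896.8475 rhodium × 0.2413 = 216.40930175 zinc
216.40930175 zinc × 2.123 = 459.43694761525 platinum
459.43694761525 platinum × 0.5854 = 268.95438913396735 crude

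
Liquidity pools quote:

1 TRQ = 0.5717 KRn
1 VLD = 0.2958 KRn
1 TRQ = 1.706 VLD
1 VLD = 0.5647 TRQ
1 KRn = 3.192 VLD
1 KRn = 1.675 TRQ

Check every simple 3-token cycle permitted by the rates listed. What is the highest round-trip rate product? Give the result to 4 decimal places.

1.0305

KRn→VLD→TRQ→KRn: 3.192 × 0.5647 × 0.5717 = 1.03050
KRn→TRQ→VLD→KRn: 1.675 × 1.706 × 0.2958 = 0.84526
Maximum is KRn→VLD→TRQ→KRn at 1.0305; arbitrage exists.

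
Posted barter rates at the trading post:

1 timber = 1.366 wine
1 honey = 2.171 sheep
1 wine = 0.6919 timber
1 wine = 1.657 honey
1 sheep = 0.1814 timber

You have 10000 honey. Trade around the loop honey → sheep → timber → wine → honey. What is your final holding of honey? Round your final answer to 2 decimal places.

10000 honey × 2.171 = 21710 sheep
21710 sheep × 0.1814 = 3938.194 timber
3938.194 timber × 1.366 = 5379.573004 wine
5379.573004 wine × 1.657 = 8913.952467628 honey

8913.95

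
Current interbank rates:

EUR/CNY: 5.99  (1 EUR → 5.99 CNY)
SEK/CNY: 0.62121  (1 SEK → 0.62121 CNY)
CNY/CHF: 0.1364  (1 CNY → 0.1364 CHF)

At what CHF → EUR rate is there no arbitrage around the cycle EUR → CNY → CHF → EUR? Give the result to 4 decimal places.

Known legs of the cycle: 5.99 × 0.1364 = 0.817036
For no arbitrage the full-cycle product must be 1, so the missing rate is 1 / 0.817036 ≈ 1.223936.

1.2239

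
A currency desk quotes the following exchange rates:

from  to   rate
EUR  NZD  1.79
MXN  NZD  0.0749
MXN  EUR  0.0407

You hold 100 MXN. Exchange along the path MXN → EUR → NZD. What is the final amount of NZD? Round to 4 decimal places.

100 MXN × 0.0407 = 4.07 EUR
4.07 EUR × 1.79 = 7.2853 NZD

7.2853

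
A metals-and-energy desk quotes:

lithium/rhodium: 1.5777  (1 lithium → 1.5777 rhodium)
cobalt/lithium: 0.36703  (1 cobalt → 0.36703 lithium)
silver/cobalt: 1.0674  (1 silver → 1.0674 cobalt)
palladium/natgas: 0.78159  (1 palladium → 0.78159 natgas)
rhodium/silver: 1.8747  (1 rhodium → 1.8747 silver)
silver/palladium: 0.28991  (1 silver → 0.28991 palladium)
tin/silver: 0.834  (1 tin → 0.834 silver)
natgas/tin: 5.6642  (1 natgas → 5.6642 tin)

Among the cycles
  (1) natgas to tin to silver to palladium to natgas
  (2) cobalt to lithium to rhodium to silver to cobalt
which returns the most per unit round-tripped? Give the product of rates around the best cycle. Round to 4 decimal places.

1.1587

(1) 5.6642 × 0.834 × 0.28991 × 0.78159 = 1.07040
(2) 0.36703 × 1.5777 × 1.8747 × 1.0674 = 1.15874
Highest is cycle (2) at 1.1587 (>1, arbitrage).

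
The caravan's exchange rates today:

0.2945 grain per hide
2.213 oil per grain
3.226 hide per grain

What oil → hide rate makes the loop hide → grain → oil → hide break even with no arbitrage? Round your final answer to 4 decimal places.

1.5344

Known legs of the cycle: 0.2945 × 2.213 = 0.6517285
For no arbitrage the full-cycle product must be 1, so the missing rate is 1 / 0.6517285 ≈ 1.534381.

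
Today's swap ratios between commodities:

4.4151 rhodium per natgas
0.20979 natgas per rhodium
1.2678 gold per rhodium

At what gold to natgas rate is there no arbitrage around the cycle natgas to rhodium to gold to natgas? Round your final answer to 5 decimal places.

0.17865

Known legs of the cycle: 4.4151 × 1.2678 = 5.59746378
For no arbitrage the full-cycle product must be 1, so the missing rate is 1 / 5.59746378 ≈ 0.1786523.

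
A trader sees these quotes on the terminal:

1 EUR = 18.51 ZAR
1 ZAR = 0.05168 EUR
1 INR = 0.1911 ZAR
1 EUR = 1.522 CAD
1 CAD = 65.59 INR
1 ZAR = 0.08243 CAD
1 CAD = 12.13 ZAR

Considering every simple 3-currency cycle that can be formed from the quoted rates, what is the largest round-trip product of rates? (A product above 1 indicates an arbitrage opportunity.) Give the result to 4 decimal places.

CAD→INR→ZAR→CAD: 65.59 × 0.1911 × 0.08243 = 1.03320
CAD→ZAR→EUR→CAD: 12.13 × 0.05168 × 1.522 = 0.95411
Maximum is CAD→INR→ZAR→CAD at 1.0332; arbitrage exists.

1.0332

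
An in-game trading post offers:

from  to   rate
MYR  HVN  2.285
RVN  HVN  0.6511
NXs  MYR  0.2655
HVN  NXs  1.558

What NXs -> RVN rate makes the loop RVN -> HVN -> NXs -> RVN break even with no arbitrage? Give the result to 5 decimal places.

Known legs of the cycle: 0.6511 × 1.558 = 1.0144138
For no arbitrage the full-cycle product must be 1, so the missing rate is 1 / 1.0144138 ≈ 0.9857910.

0.98579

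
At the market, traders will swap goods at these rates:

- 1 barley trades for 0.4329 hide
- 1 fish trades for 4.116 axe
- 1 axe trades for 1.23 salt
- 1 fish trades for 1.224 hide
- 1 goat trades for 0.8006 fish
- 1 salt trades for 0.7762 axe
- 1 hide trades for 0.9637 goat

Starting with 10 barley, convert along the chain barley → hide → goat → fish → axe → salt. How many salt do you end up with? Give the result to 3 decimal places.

10 barley × 0.4329 = 4.329 hide
4.329 hide × 0.9637 = 4.1718573 goat
4.1718573 goat × 0.8006 = 3.33998895438 fish
3.33998895438 fish × 4.116 = 13.74739453622808 axe
13.74739453622808 axe × 1.23 = 16.9092952795605384 salt

16.909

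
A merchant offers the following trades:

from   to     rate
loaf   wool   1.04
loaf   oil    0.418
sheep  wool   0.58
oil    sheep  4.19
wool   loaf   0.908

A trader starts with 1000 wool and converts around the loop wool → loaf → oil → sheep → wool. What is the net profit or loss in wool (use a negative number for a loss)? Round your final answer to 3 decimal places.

1000 wool × 0.908 = 908 loaf
908 loaf × 0.418 = 379.544 oil
379.544 oil × 4.19 = 1590.28936 sheep
1590.28936 sheep × 0.58 = 922.3678288 wool
Net change: 922.3678288 − 1000 = -77.6321712 wool

-77.632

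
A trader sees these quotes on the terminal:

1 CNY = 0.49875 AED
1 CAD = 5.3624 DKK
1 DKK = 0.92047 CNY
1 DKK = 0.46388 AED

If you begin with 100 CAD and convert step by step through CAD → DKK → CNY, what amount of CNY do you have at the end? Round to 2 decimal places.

100 CAD × 5.3624 = 536.24 DKK
536.24 DKK × 0.92047 = 493.5928328 CNY

493.59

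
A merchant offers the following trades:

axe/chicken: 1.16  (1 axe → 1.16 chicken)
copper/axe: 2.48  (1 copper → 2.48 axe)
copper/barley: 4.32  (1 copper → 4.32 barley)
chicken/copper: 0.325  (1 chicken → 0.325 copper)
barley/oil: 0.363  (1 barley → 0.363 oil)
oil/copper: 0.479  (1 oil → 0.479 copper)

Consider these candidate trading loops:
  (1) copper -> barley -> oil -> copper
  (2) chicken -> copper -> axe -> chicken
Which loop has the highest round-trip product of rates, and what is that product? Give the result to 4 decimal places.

0.9350

(1) 4.32 × 0.363 × 0.479 = 0.75115
(2) 0.325 × 2.48 × 1.16 = 0.93496
Highest is cycle (2) at 0.9350 (≤1, no arbitrage).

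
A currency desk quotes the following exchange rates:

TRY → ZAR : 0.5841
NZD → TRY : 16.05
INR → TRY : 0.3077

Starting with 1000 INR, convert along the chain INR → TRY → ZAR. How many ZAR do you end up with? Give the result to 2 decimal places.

179.73

1000 INR × 0.3077 = 307.7 TRY
307.7 TRY × 0.5841 = 179.72757 ZAR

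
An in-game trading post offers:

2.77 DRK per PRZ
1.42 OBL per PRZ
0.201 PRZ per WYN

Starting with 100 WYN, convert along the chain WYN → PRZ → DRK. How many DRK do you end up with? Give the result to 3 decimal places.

100 WYN × 0.201 = 20.1 PRZ
20.1 PRZ × 2.77 = 55.677 DRK

55.677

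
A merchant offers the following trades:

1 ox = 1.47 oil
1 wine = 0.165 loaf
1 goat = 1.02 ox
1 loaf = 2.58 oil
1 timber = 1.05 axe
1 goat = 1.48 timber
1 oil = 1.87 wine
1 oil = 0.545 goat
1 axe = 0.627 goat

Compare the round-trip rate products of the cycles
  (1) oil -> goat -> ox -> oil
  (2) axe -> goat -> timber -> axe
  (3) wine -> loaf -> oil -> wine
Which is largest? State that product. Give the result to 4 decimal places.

0.9744

(1) 0.545 × 1.02 × 1.47 = 0.81717
(2) 0.627 × 1.48 × 1.05 = 0.97436
(3) 0.165 × 2.58 × 1.87 = 0.79606
Highest is cycle (2) at 0.9744 (≤1, no arbitrage).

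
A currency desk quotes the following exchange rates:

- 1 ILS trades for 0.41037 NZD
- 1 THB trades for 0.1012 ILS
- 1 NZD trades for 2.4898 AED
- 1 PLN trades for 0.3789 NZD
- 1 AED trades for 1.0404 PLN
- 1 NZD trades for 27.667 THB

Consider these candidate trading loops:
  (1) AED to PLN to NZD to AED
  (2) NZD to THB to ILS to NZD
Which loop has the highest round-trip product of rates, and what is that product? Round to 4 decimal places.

(1) 1.0404 × 0.3789 × 2.4898 = 0.98150
(2) 27.667 × 0.1012 × 0.41037 = 1.14900
Highest is cycle (2) at 1.1490 (>1, arbitrage).

1.1490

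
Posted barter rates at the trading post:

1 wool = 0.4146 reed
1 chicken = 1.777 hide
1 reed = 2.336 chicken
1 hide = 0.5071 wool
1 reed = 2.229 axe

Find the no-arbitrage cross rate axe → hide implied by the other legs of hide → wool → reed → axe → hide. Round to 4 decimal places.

2.1339

Known legs of the cycle: 0.5071 × 0.4146 × 2.229 = 0.46863311814
For no arbitrage the full-cycle product must be 1, so the missing rate is 1 / 0.46863311814 ≈ 2.133865.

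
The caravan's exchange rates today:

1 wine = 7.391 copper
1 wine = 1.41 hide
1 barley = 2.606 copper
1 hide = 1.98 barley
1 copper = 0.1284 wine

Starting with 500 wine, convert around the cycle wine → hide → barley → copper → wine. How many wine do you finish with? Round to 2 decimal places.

500 wine × 1.41 = 705 hide
705 hide × 1.98 = 1395.9 barley
1395.9 barley × 2.606 = 3637.7154 copper
3637.7154 copper × 0.1284 = 467.08265736 wine

467.08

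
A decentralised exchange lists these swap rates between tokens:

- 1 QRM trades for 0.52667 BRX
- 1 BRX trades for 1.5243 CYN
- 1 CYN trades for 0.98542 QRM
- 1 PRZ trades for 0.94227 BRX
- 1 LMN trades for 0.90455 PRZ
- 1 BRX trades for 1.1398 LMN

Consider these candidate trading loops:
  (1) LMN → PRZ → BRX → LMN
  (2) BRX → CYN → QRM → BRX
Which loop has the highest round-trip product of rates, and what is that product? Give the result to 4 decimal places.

0.9715

(1) 0.90455 × 0.94227 × 1.1398 = 0.97149
(2) 1.5243 × 0.98542 × 0.52667 = 0.79110
Highest is cycle (1) at 0.9715 (≤1, no arbitrage).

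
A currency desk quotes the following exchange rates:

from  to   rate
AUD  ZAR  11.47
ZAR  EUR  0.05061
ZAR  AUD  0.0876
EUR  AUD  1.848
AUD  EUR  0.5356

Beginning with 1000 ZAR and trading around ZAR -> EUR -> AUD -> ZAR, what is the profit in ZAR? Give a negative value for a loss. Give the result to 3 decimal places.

72.758

1000 ZAR × 0.05061 = 50.61 EUR
50.61 EUR × 1.848 = 93.52728 AUD
93.52728 AUD × 11.47 = 1072.7579016 ZAR
Net change: 1072.7579016 − 1000 = 72.7579016 ZAR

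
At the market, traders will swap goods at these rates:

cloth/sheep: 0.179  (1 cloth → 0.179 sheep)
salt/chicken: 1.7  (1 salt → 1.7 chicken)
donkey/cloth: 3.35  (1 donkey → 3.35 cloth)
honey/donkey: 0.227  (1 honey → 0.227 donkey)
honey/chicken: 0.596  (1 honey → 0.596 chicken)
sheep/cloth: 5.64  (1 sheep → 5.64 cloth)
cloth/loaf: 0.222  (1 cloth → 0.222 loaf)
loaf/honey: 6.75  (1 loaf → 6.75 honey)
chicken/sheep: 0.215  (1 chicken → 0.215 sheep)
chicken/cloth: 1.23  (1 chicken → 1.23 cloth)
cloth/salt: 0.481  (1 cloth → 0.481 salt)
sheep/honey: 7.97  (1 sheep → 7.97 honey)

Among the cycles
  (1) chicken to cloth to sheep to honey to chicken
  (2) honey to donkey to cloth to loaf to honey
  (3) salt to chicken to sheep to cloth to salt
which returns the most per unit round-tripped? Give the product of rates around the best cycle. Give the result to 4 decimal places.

1.1395

(1) 1.23 × 0.179 × 7.97 × 0.596 = 1.04583
(2) 0.227 × 3.35 × 0.222 × 6.75 = 1.13953
(3) 1.7 × 0.215 × 5.64 × 0.481 = 0.99154
Highest is cycle (2) at 1.1395 (>1, arbitrage).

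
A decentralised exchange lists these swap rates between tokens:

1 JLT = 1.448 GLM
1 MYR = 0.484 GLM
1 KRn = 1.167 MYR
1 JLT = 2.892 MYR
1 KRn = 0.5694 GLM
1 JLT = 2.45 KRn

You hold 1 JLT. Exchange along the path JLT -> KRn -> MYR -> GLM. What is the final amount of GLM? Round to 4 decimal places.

1.3838

1 JLT × 2.45 = 2.45 KRn
2.45 KRn × 1.167 = 2.85915 MYR
2.85915 MYR × 0.484 = 1.3838286 GLM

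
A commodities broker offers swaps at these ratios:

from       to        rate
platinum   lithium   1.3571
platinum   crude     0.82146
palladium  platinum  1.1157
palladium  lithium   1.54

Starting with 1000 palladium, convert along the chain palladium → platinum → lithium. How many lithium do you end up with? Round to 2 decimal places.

1000 palladium × 1.1157 = 1115.7 platinum
1115.7 platinum × 1.3571 = 1514.11647 lithium

1514.12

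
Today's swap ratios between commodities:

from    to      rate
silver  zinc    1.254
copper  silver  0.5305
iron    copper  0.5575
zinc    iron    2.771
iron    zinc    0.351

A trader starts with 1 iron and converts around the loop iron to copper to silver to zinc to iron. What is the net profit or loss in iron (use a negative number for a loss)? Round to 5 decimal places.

1 iron × 0.5575 = 0.5575 copper
0.5575 copper × 0.5305 = 0.29575375 silver
0.29575375 silver × 1.254 = 0.3708752025 zinc
0.3708752025 zinc × 2.771 = 1.0276951861275 iron
Net change: 1.0276951861275 − 1 = 0.0276951861275 iron

0.02770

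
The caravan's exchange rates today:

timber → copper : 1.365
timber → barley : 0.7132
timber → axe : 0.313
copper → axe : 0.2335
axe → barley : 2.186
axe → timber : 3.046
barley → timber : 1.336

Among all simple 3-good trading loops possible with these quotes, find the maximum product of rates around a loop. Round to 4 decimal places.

axe→timber→copper→axe: 3.046 × 1.365 × 0.2335 = 0.97084
axe→barley→timber→axe: 2.186 × 1.336 × 0.313 = 0.91412
Maximum is axe→timber→copper→axe at 0.9708; no arbitrage — every cycle loses value.

0.9708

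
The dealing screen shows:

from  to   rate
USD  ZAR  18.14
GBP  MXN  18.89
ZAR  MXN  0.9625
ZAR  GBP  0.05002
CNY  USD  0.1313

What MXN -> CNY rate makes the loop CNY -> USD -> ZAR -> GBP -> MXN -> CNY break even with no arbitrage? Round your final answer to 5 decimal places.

0.44435

Known legs of the cycle: 0.1313 × 18.14 × 0.05002 × 18.89 = 2.2504929362396
For no arbitrage the full-cycle product must be 1, so the missing rate is 1 / 2.2504929362396 ≈ 0.4443471.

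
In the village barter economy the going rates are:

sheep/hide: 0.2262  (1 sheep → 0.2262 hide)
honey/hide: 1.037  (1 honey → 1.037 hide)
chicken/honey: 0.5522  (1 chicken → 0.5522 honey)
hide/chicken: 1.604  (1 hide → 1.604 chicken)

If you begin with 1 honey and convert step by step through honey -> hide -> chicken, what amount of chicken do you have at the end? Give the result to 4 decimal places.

1.6633

1 honey × 1.037 = 1.037 hide
1.037 hide × 1.604 = 1.663348 chicken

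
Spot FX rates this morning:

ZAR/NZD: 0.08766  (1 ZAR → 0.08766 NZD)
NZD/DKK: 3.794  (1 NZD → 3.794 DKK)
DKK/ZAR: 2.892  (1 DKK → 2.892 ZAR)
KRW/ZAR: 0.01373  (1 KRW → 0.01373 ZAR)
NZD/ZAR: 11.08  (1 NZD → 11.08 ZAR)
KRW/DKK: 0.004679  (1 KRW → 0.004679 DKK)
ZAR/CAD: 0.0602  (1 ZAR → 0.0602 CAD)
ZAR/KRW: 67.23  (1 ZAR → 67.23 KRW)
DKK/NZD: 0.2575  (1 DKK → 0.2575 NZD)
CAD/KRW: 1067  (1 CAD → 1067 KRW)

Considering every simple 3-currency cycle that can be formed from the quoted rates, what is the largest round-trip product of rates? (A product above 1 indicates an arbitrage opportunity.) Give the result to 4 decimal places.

ZAR→NZD→DKK→ZAR: 0.08766 × 3.794 × 2.892 = 0.96183
KRW→DKK→ZAR→KRW: 0.004679 × 2.892 × 67.23 = 0.90973
KRW→ZAR→CAD→KRW: 0.01373 × 0.0602 × 1067 = 0.88192
Maximum is ZAR→NZD→DKK→ZAR at 0.9618; no arbitrage — every cycle loses value.

0.9618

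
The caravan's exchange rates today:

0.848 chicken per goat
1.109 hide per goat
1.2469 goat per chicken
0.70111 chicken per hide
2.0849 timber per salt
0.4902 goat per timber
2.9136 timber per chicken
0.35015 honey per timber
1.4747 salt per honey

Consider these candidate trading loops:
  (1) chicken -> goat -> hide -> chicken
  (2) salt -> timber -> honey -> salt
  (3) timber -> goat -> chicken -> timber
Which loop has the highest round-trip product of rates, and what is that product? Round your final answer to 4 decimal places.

(1) 1.2469 × 1.109 × 0.70111 = 0.96950
(2) 2.0849 × 0.35015 × 1.4747 = 1.07657
(3) 0.4902 × 0.848 × 2.9136 = 1.21115
Highest is cycle (3) at 1.2112 (>1, arbitrage).

1.2112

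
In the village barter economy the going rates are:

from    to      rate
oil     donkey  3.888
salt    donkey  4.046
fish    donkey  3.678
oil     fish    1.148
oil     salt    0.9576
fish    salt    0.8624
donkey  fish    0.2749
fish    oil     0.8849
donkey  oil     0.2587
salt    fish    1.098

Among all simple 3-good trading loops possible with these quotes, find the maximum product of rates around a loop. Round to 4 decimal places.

oil→fish→donkey→oil: 1.148 × 3.678 × 0.2587 = 1.09232
oil→salt→donkey→oil: 0.9576 × 4.046 × 0.2587 = 1.00232
salt→donkey→fish→salt: 4.046 × 0.2749 × 0.8624 = 0.95920
oil→donkey→fish→oil: 3.888 × 0.2749 × 0.8849 = 0.94579
oil→salt→fish→oil: 0.9576 × 1.098 × 0.8849 = 0.93042
Maximum is oil→fish→donkey→oil at 1.0923; arbitrage exists.

1.0923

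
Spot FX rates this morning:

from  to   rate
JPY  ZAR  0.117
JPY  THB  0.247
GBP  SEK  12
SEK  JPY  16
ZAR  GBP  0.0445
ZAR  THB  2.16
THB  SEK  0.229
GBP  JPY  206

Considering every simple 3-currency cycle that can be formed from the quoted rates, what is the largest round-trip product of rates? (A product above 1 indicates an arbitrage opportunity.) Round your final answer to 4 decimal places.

GBP→JPY→ZAR→GBP: 206 × 0.117 × 0.0445 = 1.07254
JPY→THB→SEK→JPY: 0.247 × 0.229 × 16 = 0.90501
Maximum is GBP→JPY→ZAR→GBP at 1.0725; arbitrage exists.

1.0725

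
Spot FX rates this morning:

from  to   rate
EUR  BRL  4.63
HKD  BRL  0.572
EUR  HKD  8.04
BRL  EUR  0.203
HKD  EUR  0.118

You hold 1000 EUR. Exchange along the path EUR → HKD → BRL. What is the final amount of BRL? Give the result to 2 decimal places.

1000 EUR × 8.04 = 8040 HKD
8040 HKD × 0.572 = 4598.88 BRL

4598.88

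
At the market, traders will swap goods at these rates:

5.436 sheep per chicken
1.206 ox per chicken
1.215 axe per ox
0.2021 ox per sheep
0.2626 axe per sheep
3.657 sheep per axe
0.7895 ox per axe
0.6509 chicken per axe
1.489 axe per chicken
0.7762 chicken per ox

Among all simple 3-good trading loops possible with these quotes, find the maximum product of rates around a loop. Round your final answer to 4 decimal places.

0.9538

axe→chicken→ox→axe: 0.6509 × 1.206 × 1.215 = 0.95376
axe→chicken→sheep→axe: 0.6509 × 5.436 × 0.2626 = 0.92916
axe→ox→chicken→axe: 0.7895 × 0.7762 × 1.489 = 0.91247
axe→sheep→ox→axe: 3.657 × 0.2021 × 1.215 = 0.89798
chicken→sheep→ox→chicken: 5.436 × 0.2021 × 0.7762 = 0.85275
Maximum is axe→chicken→ox→axe at 0.9538; no arbitrage — every cycle loses value.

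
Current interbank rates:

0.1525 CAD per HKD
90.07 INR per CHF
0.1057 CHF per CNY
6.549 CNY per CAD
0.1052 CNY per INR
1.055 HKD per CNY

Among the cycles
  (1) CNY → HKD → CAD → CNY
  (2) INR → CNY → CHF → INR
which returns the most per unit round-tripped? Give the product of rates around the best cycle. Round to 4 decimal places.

1.0537

(1) 1.055 × 0.1525 × 6.549 = 1.05365
(2) 0.1052 × 0.1057 × 90.07 = 1.00155
Highest is cycle (1) at 1.0537 (>1, arbitrage).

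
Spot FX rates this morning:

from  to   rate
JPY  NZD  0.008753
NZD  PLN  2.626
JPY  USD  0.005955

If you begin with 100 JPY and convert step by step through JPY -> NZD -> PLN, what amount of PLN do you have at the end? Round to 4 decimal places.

100 JPY × 0.008753 = 0.8753 NZD
0.8753 NZD × 2.626 = 2.2985378 PLN

2.2985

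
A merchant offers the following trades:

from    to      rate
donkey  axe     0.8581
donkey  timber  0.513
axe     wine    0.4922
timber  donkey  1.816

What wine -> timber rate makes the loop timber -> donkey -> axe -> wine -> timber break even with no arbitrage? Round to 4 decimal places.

1.3038

Known legs of the cycle: 1.816 × 0.8581 × 0.4922 = 0.76699998512
For no arbitrage the full-cycle product must be 1, so the missing rate is 1 / 0.76699998512 ≈ 1.303781.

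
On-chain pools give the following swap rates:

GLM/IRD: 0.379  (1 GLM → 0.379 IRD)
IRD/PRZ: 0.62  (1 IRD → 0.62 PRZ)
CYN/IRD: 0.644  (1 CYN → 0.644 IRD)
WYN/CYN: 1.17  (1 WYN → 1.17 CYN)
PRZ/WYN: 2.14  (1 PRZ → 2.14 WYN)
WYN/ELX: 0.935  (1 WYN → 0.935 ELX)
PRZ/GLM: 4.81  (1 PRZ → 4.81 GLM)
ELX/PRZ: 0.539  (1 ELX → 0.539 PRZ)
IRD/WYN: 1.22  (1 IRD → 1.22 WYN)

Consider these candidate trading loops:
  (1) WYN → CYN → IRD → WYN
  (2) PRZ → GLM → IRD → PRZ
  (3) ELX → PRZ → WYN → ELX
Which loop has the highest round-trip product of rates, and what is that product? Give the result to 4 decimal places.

1.1303

(1) 1.17 × 0.644 × 1.22 = 0.91925
(2) 4.81 × 0.379 × 0.62 = 1.13025
(3) 0.539 × 2.14 × 0.935 = 1.07849
Highest is cycle (2) at 1.1303 (>1, arbitrage).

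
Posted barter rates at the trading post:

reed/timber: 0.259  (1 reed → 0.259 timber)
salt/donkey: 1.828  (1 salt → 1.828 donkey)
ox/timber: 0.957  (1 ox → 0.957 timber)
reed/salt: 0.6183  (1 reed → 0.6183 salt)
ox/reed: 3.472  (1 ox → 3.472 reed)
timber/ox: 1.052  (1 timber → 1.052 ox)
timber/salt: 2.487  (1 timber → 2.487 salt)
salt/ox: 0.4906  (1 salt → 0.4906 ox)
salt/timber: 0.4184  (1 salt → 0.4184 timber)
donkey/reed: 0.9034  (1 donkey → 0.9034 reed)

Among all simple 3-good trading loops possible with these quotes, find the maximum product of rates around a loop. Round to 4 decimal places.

salt→ox→timber→salt: 0.4906 × 0.957 × 2.487 = 1.16766
salt→ox→reed→salt: 0.4906 × 3.472 × 0.6183 = 1.05319
donkey→reed→salt→donkey: 0.9034 × 0.6183 × 1.828 = 1.02107
ox→reed→timber→ox: 3.472 × 0.259 × 1.052 = 0.94601
Maximum is salt→ox→timber→salt at 1.1677; arbitrage exists.

1.1677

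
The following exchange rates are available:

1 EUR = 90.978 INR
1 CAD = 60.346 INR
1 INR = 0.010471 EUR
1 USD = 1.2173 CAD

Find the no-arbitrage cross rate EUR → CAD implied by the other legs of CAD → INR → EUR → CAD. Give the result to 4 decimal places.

1.5826

Known legs of the cycle: 60.346 × 0.010471 = 0.631882966
For no arbitrage the full-cycle product must be 1, so the missing rate is 1 / 0.631882966 ≈ 1.582572.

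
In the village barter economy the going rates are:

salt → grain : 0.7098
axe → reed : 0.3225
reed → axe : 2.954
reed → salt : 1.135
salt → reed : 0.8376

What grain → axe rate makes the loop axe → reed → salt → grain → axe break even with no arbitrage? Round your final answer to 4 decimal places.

3.8489

Known legs of the cycle: 0.3225 × 1.135 × 0.7098 = 0.2598134175
For no arbitrage the full-cycle product must be 1, so the missing rate is 1 / 0.2598134175 ≈ 3.848916.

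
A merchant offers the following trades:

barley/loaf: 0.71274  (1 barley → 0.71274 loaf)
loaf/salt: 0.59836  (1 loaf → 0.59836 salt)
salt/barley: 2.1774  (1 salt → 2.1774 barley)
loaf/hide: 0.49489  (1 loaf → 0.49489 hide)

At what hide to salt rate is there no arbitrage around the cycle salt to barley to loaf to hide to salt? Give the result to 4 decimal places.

Known legs of the cycle: 2.1774 × 0.71274 × 0.49489 = 0.76802972641164
For no arbitrage the full-cycle product must be 1, so the missing rate is 1 / 0.76802972641164 ≈ 1.302033.

1.3020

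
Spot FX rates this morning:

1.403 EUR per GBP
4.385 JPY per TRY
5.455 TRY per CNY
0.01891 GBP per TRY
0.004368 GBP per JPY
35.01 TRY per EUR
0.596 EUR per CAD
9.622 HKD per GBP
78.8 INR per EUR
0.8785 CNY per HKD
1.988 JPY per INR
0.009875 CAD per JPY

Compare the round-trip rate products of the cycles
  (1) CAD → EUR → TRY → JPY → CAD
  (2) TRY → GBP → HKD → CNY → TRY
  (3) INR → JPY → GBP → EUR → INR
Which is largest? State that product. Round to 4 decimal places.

0.9600

(1) 0.596 × 35.01 × 4.385 × 0.009875 = 0.90354
(2) 0.01891 × 9.622 × 0.8785 × 5.455 = 0.87195
(3) 1.988 × 0.004368 × 1.403 × 78.8 = 0.96003
Highest is cycle (3) at 0.9600 (≤1, no arbitrage).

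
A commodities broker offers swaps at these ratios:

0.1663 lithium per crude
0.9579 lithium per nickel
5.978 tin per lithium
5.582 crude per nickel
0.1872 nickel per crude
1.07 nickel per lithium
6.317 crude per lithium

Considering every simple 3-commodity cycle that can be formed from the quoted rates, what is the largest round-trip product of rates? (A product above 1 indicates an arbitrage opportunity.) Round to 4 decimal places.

1.1328

lithium→crude→nickel→lithium: 6.317 × 0.1872 × 0.9579 = 1.13276
lithium→nickel→crude→lithium: 1.07 × 5.582 × 0.1663 = 0.99327
Maximum is lithium→crude→nickel→lithium at 1.1328; arbitrage exists.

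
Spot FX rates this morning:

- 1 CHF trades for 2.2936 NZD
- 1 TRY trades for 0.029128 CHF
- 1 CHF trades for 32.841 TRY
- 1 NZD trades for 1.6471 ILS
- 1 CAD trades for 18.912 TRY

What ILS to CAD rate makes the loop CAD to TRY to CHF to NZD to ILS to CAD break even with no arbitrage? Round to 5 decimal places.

Known legs of the cycle: 18.912 × 0.029128 × 2.2936 × 1.6471 = 2.08106560892246016
For no arbitrage the full-cycle product must be 1, so the missing rate is 1 / 2.08106560892246016 ≈ 0.4805231.

0.48052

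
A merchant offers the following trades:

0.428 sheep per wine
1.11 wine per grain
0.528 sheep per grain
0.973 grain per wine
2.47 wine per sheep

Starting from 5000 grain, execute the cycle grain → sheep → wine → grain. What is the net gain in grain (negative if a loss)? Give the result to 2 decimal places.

5000 grain × 0.528 = 2640 sheep
2640 sheep × 2.47 = 6520.8 wine
6520.8 wine × 0.973 = 6344.7384 grain
Net change: 6344.7384 − 5000 = 1344.7384 grain

1344.74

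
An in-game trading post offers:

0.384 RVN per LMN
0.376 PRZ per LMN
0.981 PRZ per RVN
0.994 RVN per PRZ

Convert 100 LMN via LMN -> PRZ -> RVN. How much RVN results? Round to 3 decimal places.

100 LMN × 0.376 = 37.6 PRZ
37.6 PRZ × 0.994 = 37.3744 RVN

37.374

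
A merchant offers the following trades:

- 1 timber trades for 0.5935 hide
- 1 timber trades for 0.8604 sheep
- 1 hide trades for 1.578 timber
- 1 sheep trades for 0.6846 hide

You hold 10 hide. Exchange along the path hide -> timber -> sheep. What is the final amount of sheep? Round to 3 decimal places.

13.577

10 hide × 1.578 = 15.78 timber
15.78 timber × 0.8604 = 13.577112 sheep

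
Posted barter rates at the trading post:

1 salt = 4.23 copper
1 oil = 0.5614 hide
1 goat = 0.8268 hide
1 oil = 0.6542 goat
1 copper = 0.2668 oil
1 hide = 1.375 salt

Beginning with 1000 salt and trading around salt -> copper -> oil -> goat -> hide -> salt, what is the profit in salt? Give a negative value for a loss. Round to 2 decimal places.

1000 salt × 4.23 = 4230 copper
4230 copper × 0.2668 = 1128.564 oil
1128.564 oil × 0.6542 = 738.3065688 goat
738.3065688 goat × 0.8268 = 610.43187108384 hide
610.43187108384 hide × 1.375 = 839.34382274028 salt
Net change: 839.34382274028 − 1000 = -160.65617725972 salt

-160.66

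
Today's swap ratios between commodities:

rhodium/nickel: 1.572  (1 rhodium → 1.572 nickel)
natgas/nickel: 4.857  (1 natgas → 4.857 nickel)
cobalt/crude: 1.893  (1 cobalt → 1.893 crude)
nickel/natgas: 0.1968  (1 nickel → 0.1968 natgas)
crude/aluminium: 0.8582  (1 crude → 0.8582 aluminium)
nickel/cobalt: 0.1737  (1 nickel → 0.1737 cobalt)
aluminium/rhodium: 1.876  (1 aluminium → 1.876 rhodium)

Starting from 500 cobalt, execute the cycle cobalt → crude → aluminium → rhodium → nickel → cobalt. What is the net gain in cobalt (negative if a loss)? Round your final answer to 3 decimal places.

-83.903

500 cobalt × 1.893 = 946.5 crude
946.5 crude × 0.8582 = 812.2863 aluminium
812.2863 aluminium × 1.876 = 1523.8490988 rhodium
1523.8490988 rhodium × 1.572 = 2395.4907833136 nickel
2395.4907833136 nickel × 0.1737 = 416.09674906157232 cobalt
Net change: 416.09674906157232 − 500 = -83.90325093842768 cobalt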